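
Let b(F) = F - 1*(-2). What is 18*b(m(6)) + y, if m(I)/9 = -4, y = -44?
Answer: -656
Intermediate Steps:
m(I) = -36 (m(I) = 9*(-4) = -36)
b(F) = 2 + F (b(F) = F + 2 = 2 + F)
18*b(m(6)) + y = 18*(2 - 36) - 44 = 18*(-34) - 44 = -612 - 44 = -656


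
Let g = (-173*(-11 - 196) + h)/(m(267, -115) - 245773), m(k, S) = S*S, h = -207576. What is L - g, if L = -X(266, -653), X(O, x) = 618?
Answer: -47962143/77516 ≈ -618.74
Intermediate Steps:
m(k, S) = S²
g = 57255/77516 (g = (-173*(-11 - 196) - 207576)/((-115)² - 245773) = (-173*(-207) - 207576)/(13225 - 245773) = (35811 - 207576)/(-232548) = -171765*(-1/232548) = 57255/77516 ≈ 0.73862)
L = -618 (L = -1*618 = -618)
L - g = -618 - 1*57255/77516 = -618 - 57255/77516 = -47962143/77516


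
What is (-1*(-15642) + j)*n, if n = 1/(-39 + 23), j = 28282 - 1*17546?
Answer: -13189/8 ≈ -1648.6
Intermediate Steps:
j = 10736 (j = 28282 - 17546 = 10736)
n = -1/16 (n = 1/(-16) = -1/16 ≈ -0.062500)
(-1*(-15642) + j)*n = (-1*(-15642) + 10736)*(-1/16) = (15642 + 10736)*(-1/16) = 26378*(-1/16) = -13189/8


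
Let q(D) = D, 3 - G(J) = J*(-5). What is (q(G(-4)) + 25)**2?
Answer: 64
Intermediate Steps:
G(J) = 3 + 5*J (G(J) = 3 - J*(-5) = 3 - (-5)*J = 3 + 5*J)
(q(G(-4)) + 25)**2 = ((3 + 5*(-4)) + 25)**2 = ((3 - 20) + 25)**2 = (-17 + 25)**2 = 8**2 = 64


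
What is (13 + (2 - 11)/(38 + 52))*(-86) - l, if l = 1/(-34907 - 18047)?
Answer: -293735833/264770 ≈ -1109.4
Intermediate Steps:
l = -1/52954 (l = 1/(-52954) = -1/52954 ≈ -1.8884e-5)
(13 + (2 - 11)/(38 + 52))*(-86) - l = (13 + (2 - 11)/(38 + 52))*(-86) - 1*(-1/52954) = (13 - 9/90)*(-86) + 1/52954 = (13 - 9*1/90)*(-86) + 1/52954 = (13 - ⅒)*(-86) + 1/52954 = (129/10)*(-86) + 1/52954 = -5547/5 + 1/52954 = -293735833/264770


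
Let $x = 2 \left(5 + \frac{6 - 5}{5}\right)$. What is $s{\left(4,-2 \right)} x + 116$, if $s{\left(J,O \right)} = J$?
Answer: $\frac{788}{5} \approx 157.6$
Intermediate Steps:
$x = \frac{52}{5}$ ($x = 2 \left(5 + 1 \cdot \frac{1}{5}\right) = 2 \left(5 + \frac{1}{5}\right) = 2 \cdot \frac{26}{5} = \frac{52}{5} \approx 10.4$)
$s{\left(4,-2 \right)} x + 116 = 4 \cdot \frac{52}{5} + 116 = \frac{208}{5} + 116 = \frac{788}{5}$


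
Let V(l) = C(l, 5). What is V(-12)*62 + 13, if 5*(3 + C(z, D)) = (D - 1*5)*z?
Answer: -173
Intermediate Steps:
C(z, D) = -3 + z*(-5 + D)/5 (C(z, D) = -3 + ((D - 1*5)*z)/5 = -3 + ((D - 5)*z)/5 = -3 + ((-5 + D)*z)/5 = -3 + (z*(-5 + D))/5 = -3 + z*(-5 + D)/5)
V(l) = -3 (V(l) = -3 - l + (⅕)*5*l = -3 - l + l = -3)
V(-12)*62 + 13 = -3*62 + 13 = -186 + 13 = -173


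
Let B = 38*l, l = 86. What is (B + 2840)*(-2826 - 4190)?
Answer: -42853728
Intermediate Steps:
B = 3268 (B = 38*86 = 3268)
(B + 2840)*(-2826 - 4190) = (3268 + 2840)*(-2826 - 4190) = 6108*(-7016) = -42853728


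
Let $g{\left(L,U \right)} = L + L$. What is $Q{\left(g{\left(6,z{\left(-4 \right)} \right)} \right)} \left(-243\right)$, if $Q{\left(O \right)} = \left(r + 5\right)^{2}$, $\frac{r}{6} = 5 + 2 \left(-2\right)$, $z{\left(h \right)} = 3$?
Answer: $-29403$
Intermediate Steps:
$g{\left(L,U \right)} = 2 L$
$r = 6$ ($r = 6 \left(5 + 2 \left(-2\right)\right) = 6 \left(5 - 4\right) = 6 \cdot 1 = 6$)
$Q{\left(O \right)} = 121$ ($Q{\left(O \right)} = \left(6 + 5\right)^{2} = 11^{2} = 121$)
$Q{\left(g{\left(6,z{\left(-4 \right)} \right)} \right)} \left(-243\right) = 121 \left(-243\right) = -29403$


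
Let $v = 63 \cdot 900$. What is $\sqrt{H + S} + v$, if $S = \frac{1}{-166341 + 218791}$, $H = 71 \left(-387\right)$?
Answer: $56700 + \frac{i \sqrt{3023571825602}}{10490} \approx 56700.0 + 165.76 i$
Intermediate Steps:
$H = -27477$
$S = \frac{1}{52450} \approx 1.9066 \cdot 10^{-5}$
$v = 56700$
$\sqrt{H + S} + v = \sqrt{-27477 + \frac{1}{52450}} + 56700 = \sqrt{- \frac{1441168649}{52450}} + 56700 = \frac{i \sqrt{3023571825602}}{10490} + 56700 = 56700 + \frac{i \sqrt{3023571825602}}{10490}$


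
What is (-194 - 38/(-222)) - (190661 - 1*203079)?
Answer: 1356883/111 ≈ 12224.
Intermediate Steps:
(-194 - 38/(-222)) - (190661 - 1*203079) = (-194 - 1/222*(-38)) - (190661 - 203079) = (-194 + 19/111) - 1*(-12418) = -21515/111 + 12418 = 1356883/111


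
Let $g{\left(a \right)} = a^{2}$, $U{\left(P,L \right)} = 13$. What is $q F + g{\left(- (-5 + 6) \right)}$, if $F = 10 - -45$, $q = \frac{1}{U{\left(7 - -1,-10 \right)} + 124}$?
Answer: $\frac{192}{137} \approx 1.4015$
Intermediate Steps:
$q = \frac{1}{137}$ ($q = \frac{1}{13 + 124} = \frac{1}{137} \approx 0.0072993$)
$F = 55$ ($F = 10 + 45 = 55$)
$q F + g{\left(- (-5 + 6) \right)} = \frac{1}{137} \cdot 55 + \left(- (-5 + 6)\right)^{2} = \frac{55}{137} + \left(\left(-1\right) 1\right)^{2} = \frac{55}{137} + \left(-1\right)^{2} = \frac{55}{137} + 1 = \frac{192}{137}$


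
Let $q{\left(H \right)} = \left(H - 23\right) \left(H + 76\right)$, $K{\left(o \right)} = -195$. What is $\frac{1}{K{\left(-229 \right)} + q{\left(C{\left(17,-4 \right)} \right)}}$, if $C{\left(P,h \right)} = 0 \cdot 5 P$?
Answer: $- \frac{1}{1943} \approx -0.00051467$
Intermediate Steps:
$C{\left(P,h \right)} = 0$ ($C{\left(P,h \right)} = 0 P = 0$)
$q{\left(H \right)} = \left(-23 + H\right) \left(76 + H\right)$
$\frac{1}{K{\left(-229 \right)} + q{\left(C{\left(17,-4 \right)} \right)}} = \frac{1}{-195 + \left(-1748 + 0^{2} + 53 \cdot 0\right)} = \frac{1}{-195 + \left(-1748 + 0 + 0\right)} = \frac{1}{-195 - 1748} = \frac{1}{-1943} = - \frac{1}{1943}$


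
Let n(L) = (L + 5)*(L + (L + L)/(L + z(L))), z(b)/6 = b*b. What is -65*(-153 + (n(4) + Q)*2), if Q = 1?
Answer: 25207/5 ≈ 5041.4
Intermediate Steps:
z(b) = 6*b² (z(b) = 6*(b*b) = 6*b²)
n(L) = (5 + L)*(L + 2*L/(L + 6*L²)) (n(L) = (L + 5)*(L + (L + L)/(L + 6*L²)) = (5 + L)*(L + (2*L)/(L + 6*L²)) = (5 + L)*(L + 2*L/(L + 6*L²)))
-65*(-153 + (n(4) + Q)*2) = -65*(-153 + ((10 + 6*4³ + 7*4 + 31*4²)/(1 + 6*4) + 1)*2) = -65*(-153 + ((10 + 6*64 + 28 + 31*16)/(1 + 24) + 1)*2) = -65*(-153 + ((10 + 384 + 28 + 496)/25 + 1)*2) = -65*(-153 + ((1/25)*918 + 1)*2) = -65*(-153 + (918/25 + 1)*2) = -65*(-153 + (943/25)*2) = -65*(-153 + 1886/25) = -65*(-1939/25) = 25207/5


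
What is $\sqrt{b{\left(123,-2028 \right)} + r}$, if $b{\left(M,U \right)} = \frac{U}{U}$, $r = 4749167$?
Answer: $4 \sqrt{296823} \approx 2179.3$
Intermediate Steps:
$b{\left(M,U \right)} = 1$
$\sqrt{b{\left(123,-2028 \right)} + r} = \sqrt{1 + 4749167} = \sqrt{4749168} = 4 \sqrt{296823}$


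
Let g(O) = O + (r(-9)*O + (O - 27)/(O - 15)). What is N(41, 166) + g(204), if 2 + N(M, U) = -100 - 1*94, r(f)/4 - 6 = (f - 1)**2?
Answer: 5449811/63 ≈ 86505.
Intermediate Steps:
r(f) = 24 + 4*(-1 + f)**2 (r(f) = 24 + 4*(f - 1)**2 = 24 + 4*(-1 + f)**2)
N(M, U) = -196 (N(M, U) = -2 + (-100 - 1*94) = -2 + (-100 - 94) = -2 - 194 = -196)
g(O) = 425*O + (-27 + O)/(-15 + O) (g(O) = O + ((24 + 4*(-1 - 9)**2)*O + (O - 27)/(O - 15)) = O + ((24 + 4*(-10)**2)*O + (-27 + O)/(-15 + O)) = O + ((24 + 4*100)*O + (-27 + O)/(-15 + O)) = O + ((24 + 400)*O + (-27 + O)/(-15 + O)) = O + (424*O + (-27 + O)/(-15 + O)) = 425*O + (-27 + O)/(-15 + O))
N(41, 166) + g(204) = -196 + (-27 - 6374*204 + 425*204**2)/(-15 + 204) = -196 + (-27 - 1300296 + 425*41616)/189 = -196 + (-27 - 1300296 + 17686800)/189 = -196 + (1/189)*16386477 = -196 + 5462159/63 = 5449811/63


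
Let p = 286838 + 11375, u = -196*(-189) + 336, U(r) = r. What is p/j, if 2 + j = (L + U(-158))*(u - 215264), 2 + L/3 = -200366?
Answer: 298213/106954889606 ≈ 2.7882e-6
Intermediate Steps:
L = -601104 (L = -6 + 3*(-200366) = -6 - 601098 = -601104)
u = 37380 (u = 37044 + 336 = 37380)
p = 298213
j = 106954889606 (j = -2 + (-601104 - 158)*(37380 - 215264) = -2 - 601262*(-177884) = -2 + 106954889608 = 106954889606)
p/j = 298213/106954889606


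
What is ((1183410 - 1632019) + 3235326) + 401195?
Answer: 3187912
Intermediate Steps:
((1183410 - 1632019) + 3235326) + 401195 = (-448609 + 3235326) + 401195 = 2786717 + 401195 = 3187912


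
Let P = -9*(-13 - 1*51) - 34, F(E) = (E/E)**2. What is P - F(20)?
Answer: 541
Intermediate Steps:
F(E) = 1 (F(E) = 1**2 = 1)
P = 542 (P = -9*(-13 - 51) - 34 = -9*(-64) - 34 = 576 - 34 = 542)
P - F(20) = 542 - 1*1 = 542 - 1 = 541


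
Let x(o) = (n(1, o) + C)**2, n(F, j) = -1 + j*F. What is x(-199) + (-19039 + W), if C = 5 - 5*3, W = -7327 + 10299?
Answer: 28033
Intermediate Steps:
W = 2972
n(F, j) = -1 + F*j
C = -10 (C = 5 - 15 = -10)
x(o) = (-11 + o)**2 (x(o) = ((-1 + 1*o) - 10)**2 = ((-1 + o) - 10)**2 = (-11 + o)**2)
x(-199) + (-19039 + W) = (-11 - 199)**2 + (-19039 + 2972) = (-210)**2 - 16067 = 44100 - 16067 = 28033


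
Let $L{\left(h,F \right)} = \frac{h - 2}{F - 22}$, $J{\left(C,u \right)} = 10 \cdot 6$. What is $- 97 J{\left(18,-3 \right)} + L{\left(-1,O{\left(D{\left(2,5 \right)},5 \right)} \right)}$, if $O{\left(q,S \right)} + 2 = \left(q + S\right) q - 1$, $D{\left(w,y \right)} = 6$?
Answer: $- \frac{238623}{41} \approx -5820.1$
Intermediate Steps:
$O{\left(q,S \right)} = -3 + q \left(S + q\right)$ ($O{\left(q,S \right)} = -2 + \left(\left(q + S\right) q - 1\right) = -2 + \left(\left(S + q\right) q - 1\right) = -2 + \left(q \left(S + q\right) - 1\right) = -2 + \left(-1 + q \left(S + q\right)\right) = -3 + q \left(S + q\right)$)
$J{\left(C,u \right)} = 60$
$L{\left(h,F \right)} = \frac{-2 + h}{-22 + F}$
$- 97 J{\left(18,-3 \right)} + L{\left(-1,O{\left(D{\left(2,5 \right)},5 \right)} \right)} = \left(-97\right) 60 + \frac{-2 - 1}{-22 + \left(-3 + 6^{2} + 5 \cdot 6\right)} = -5820 + \frac{1}{-22 + \left(-3 + 36 + 30\right)} \left(-3\right) = -5820 + \frac{1}{-22 + 63} \left(-3\right) = -5820 + \frac{1}{41} \left(-3\right) = -5820 - \frac{3}{41} = - \frac{238623}{41}$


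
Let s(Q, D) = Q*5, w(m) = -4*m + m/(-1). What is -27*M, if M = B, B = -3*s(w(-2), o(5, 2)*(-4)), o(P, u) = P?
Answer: 4050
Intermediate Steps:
w(m) = -5*m (w(m) = -4*m + m*(-1) = -4*m - m = -5*m)
s(Q, D) = 5*Q
B = -150 (B = -15*(-5*(-2)) = -15*10 = -3*50 = -150)
M = -150
-27*M = -27*(-150) = -1*(-4050) = 4050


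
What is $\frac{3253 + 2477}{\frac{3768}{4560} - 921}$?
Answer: $- \frac{1088700}{174833} \approx -6.2271$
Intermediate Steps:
$\frac{3253 + 2477}{\frac{3768}{4560} - 921} = \frac{5730}{3768 \cdot \frac{1}{4560} - 921} = \frac{5730}{\frac{157}{190} - 921} = \frac{5730}{- \frac{174833}{190}} = 5730 \left(- \frac{190}{174833}\right) = - \frac{1088700}{174833}$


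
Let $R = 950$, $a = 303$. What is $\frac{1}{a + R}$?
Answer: $\frac{1}{1253} \approx 0.00079808$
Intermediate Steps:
$\frac{1}{a + R} = \frac{1}{303 + 950} = \frac{1}{1253}$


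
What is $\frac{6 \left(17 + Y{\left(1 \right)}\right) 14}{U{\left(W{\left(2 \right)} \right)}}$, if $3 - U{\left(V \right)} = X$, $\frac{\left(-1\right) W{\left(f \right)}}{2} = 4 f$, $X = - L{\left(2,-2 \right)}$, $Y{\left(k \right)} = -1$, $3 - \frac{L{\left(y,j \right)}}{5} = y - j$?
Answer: $-672$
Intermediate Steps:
$L{\left(y,j \right)} = 15 - 5 y + 5 j$ ($L{\left(y,j \right)} = 15 - 5 \left(y - j\right) = 15 + \left(- 5 y + 5 j\right) = 15 - 5 y + 5 j$)
$X = 5$ ($X = - (15 - 10 + 5 \left(-2\right)) = - (15 - 10 - 10) = \left(-1\right) \left(-5\right) = 5$)
$W{\left(f \right)} = - 8 f$ ($W{\left(f \right)} = - 2 \cdot 4 f = - 8 f$)
$U{\left(V \right)} = -2$ ($U{\left(V \right)} = 3 - 5 = -2$)
$\frac{6 \left(17 + Y{\left(1 \right)}\right) 14}{U{\left(W{\left(2 \right)} \right)}} = \frac{6 \left(17 - 1\right) 14}{-2} = 6 \cdot 16 \cdot 14 \left(- \frac{1}{2}\right) = 96 \cdot 14 \left(- \frac{1}{2}\right) = 1344 \left(- \frac{1}{2}\right) = -672$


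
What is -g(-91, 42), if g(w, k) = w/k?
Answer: 13/6 ≈ 2.1667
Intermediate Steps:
-g(-91, 42) = -(-91)/42 = -1*(-13/6) = 13/6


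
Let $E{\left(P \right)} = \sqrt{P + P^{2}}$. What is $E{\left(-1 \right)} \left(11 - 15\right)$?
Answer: $0$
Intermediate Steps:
$E{\left(-1 \right)} \left(11 - 15\right) = \sqrt{- (1 - 1)} \left(11 - 15\right) = \sqrt{\left(-1\right) 0} \left(-4\right) = \sqrt{0} \left(-4\right) = 0 \left(-4\right) = 0$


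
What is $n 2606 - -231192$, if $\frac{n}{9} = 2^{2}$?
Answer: $325008$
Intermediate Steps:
$n = 36$ ($n = 9 \cdot 2^{2} = 9 \cdot 4 = 36$)
$n 2606 - -231192 = 36 \cdot 2606 - -231192 = 93816 + 231192 = 325008$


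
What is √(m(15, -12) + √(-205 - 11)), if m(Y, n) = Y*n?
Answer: √(-180 + 6*I*√6) ≈ 0.54727 + 13.428*I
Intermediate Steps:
√(m(15, -12) + √(-205 - 11)) = √(15*(-12) + √(-205 - 11)) = √(-180 + √(-216)) = √(-180 + 6*I*√6)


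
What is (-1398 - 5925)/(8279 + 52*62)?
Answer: -7323/11503 ≈ -0.63662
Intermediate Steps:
(-1398 - 5925)/(8279 + 52*62) = -7323/(8279 + 3224) = -7323/11503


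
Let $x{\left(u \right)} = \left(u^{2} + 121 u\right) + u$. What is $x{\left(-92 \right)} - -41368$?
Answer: $38608$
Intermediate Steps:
$x{\left(u \right)} = u^{2} + 122 u$
$x{\left(-92 \right)} - -41368 = - 92 \left(122 - 92\right) - -41368 = \left(-92\right) 30 + 41368 = -2760 + 41368 = 38608$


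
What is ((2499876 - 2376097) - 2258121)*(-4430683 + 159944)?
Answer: 9115217618738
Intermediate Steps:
((2499876 - 2376097) - 2258121)*(-4430683 + 159944) = (123779 - 2258121)*(-4270739) = -2134342*(-4270739) = 9115217618738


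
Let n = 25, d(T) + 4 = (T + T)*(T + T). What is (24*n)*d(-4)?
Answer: 36000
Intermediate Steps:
d(T) = -4 + 4*T**2 (d(T) = -4 + (T + T)*(T + T) = -4 + (2*T)*(2*T) = -4 + 4*T**2)
(24*n)*d(-4) = (24*25)*(-4 + 4*(-4)**2) = 600*(-4 + 4*16) = 600*(-4 + 64) = 600*60 = 36000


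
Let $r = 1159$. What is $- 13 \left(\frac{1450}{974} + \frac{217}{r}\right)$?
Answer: $- \frac{12297402}{564433} \approx -21.787$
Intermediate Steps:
$- 13 \left(\frac{1450}{974} + \frac{217}{r}\right) = - 13 \left(\frac{1450}{974} + \frac{217}{1159}\right) = - 13 \left(1450 \cdot \frac{1}{974} + 217 \cdot \frac{1}{1159}\right) = - 13 \left(\frac{725}{487} + \frac{217}{1159}\right) = \left(-13\right) \frac{945954}{564433} = - \frac{12297402}{564433}$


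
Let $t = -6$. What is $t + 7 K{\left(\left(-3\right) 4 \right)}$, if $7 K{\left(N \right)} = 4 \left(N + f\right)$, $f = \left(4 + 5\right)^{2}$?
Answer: $270$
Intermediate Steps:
$f = 81$ ($f = 9^{2} = 81$)
$K{\left(N \right)} = \frac{324}{7} + \frac{4 N}{7}$ ($K{\left(N \right)} = \frac{4 \left(N + 81\right)}{7} = \frac{4 \left(81 + N\right)}{7} = \frac{324 + 4 N}{7} = \frac{324}{7} + \frac{4 N}{7}$)
$t + 7 K{\left(\left(-3\right) 4 \right)} = -6 + 7 \left(\frac{324}{7} + \frac{4 \left(\left(-3\right) 4\right)}{7}\right) = -6 + 7 \left(\frac{324}{7} + \frac{4}{7} \left(-12\right)\right) = -6 + 7 \left(\frac{324}{7} - \frac{48}{7}\right) = -6 + 7 \cdot \frac{276}{7} = -6 + 276 = 270$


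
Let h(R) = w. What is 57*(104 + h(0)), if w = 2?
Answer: 6042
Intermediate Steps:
h(R) = 2
57*(104 + h(0)) = 57*(104 + 2) = 57*106 = 6042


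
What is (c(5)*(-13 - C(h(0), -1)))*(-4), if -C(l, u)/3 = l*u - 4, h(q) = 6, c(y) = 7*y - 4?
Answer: 5332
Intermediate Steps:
c(y) = -4 + 7*y
C(l, u) = 12 - 3*l*u (C(l, u) = -3*(l*u - 4) = -3*(-4 + l*u) = 12 - 3*l*u)
(c(5)*(-13 - C(h(0), -1)))*(-4) = ((-4 + 7*5)*(-13 - (12 - 3*6*(-1))))*(-4) = ((-4 + 35)*(-13 - (12 + 18)))*(-4) = (31*(-13 - 1*30))*(-4) = (31*(-13 - 30))*(-4) = (31*(-43))*(-4) = -1333*(-4) = 5332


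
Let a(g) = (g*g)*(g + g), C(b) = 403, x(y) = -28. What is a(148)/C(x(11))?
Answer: 6483584/403 ≈ 16088.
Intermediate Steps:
a(g) = 2*g³ (a(g) = g²*(2*g) = 2*g³)
a(148)/C(x(11)) = (2*148³)/403 = (2*3241792)*(1/403) = 6483584*(1/403) = 6483584/403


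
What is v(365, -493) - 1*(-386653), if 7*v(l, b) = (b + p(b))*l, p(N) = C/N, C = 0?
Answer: 2526626/7 ≈ 3.6095e+5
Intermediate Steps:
p(N) = 0 (p(N) = 0/N = 0)
v(l, b) = b*l/7 (v(l, b) = ((b + 0)*l)/7 = (b*l)/7 = b*l/7)
v(365, -493) - 1*(-386653) = (⅐)*(-493)*365 - 1*(-386653) = -179945/7 + 386653 = 2526626/7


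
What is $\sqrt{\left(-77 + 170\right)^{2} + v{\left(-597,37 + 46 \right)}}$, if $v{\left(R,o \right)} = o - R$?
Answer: $\sqrt{9329} \approx 96.587$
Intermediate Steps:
$\sqrt{\left(-77 + 170\right)^{2} + v{\left(-597,37 + 46 \right)}} = \sqrt{\left(-77 + 170\right)^{2} + \left(\left(37 + 46\right) - -597\right)} = \sqrt{93^{2} + \left(83 + 597\right)} = \sqrt{8649 + 680} = \sqrt{9329}$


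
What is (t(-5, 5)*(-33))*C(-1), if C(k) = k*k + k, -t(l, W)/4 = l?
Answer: 0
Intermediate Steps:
t(l, W) = -4*l
C(k) = k + k**2 (C(k) = k**2 + k = k + k**2)
(t(-5, 5)*(-33))*C(-1) = (-4*(-5)*(-33))*(-(1 - 1)) = (20*(-33))*(-1*0) = -660*0 = 0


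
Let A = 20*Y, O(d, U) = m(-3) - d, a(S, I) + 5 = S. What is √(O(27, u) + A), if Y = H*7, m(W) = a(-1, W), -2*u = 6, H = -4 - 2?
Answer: 3*I*√97 ≈ 29.547*I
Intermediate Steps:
H = -6
a(S, I) = -5 + S
u = -3 (u = -½*6 = -3)
m(W) = -6 (m(W) = -5 - 1 = -6)
O(d, U) = -6 - d
Y = -42 (Y = -6*7 = -42)
A = -840 (A = 20*(-42) = -840)
√(O(27, u) + A) = √((-6 - 1*27) - 840) = √((-6 - 27) - 840) = √(-33 - 840) = √(-873) = 3*I*√97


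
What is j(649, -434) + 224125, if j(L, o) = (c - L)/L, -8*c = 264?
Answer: 13223313/59 ≈ 2.2412e+5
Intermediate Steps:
c = -33 (c = -⅛*264 = -33)
j(L, o) = (-33 - L)/L
j(649, -434) + 224125 = (-33 - 1*649)/649 + 224125 = (-33 - 649)/649 + 224125 = (1/649)*(-682) + 224125 = -62/59 + 224125 = 13223313/59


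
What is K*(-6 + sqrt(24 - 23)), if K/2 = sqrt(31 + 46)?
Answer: -10*sqrt(77) ≈ -87.750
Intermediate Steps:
K = 2*sqrt(77) (K = 2*sqrt(31 + 46) = 2*sqrt(77) ≈ 17.550)
K*(-6 + sqrt(24 - 23)) = (2*sqrt(77))*(-6 + sqrt(24 - 23)) = (2*sqrt(77))*(-6 + sqrt(1)) = (2*sqrt(77))*(-6 + 1) = (2*sqrt(77))*(-5) = -10*sqrt(77)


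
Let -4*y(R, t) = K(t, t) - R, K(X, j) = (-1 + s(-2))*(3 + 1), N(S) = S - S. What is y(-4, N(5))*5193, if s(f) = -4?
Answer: 20772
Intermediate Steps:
N(S) = 0
K(X, j) = -20 (K(X, j) = (-1 - 4)*(3 + 1) = -5*4 = -20)
y(R, t) = 5 + R/4 (y(R, t) = -(-20 - R)/4 = 5 + R/4)
y(-4, N(5))*5193 = (5 + (1/4)*(-4))*5193 = (5 - 1)*5193 = 4*5193 = 20772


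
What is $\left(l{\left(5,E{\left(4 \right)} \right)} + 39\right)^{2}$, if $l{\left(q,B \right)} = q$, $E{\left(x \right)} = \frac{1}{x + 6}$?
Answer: $1936$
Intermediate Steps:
$E{\left(x \right)} = \frac{1}{6 + x}$
$\left(l{\left(5,E{\left(4 \right)} \right)} + 39\right)^{2} = \left(5 + 39\right)^{2} = 44^{2} = 1936$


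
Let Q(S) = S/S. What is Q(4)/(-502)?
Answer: -1/502 ≈ -0.0019920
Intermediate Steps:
Q(S) = 1
Q(4)/(-502) = 1/(-502) = 1*(-1/502) = -1/502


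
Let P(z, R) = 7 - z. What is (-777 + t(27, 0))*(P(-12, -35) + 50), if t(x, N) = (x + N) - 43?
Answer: -54717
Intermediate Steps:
t(x, N) = -43 + N + x (t(x, N) = (N + x) - 43 = -43 + N + x)
(-777 + t(27, 0))*(P(-12, -35) + 50) = (-777 + (-43 + 0 + 27))*((7 - 1*(-12)) + 50) = (-777 - 16)*((7 + 12) + 50) = -793*(19 + 50) = -793*69 = -54717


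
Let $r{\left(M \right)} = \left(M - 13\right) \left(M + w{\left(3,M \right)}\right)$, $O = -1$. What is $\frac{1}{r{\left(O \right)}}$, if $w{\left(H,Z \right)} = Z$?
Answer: $\frac{1}{28} \approx 0.035714$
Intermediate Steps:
$r{\left(M \right)} = 2 M \left(-13 + M\right)$ ($r{\left(M \right)} = \left(M - 13\right) \left(M + M\right) = \left(-13 + M\right) 2 M = 2 M \left(-13 + M\right)$)
$\frac{1}{r{\left(O \right)}} = \frac{1}{2 \left(-1\right) \left(-13 - 1\right)} = \frac{1}{2 \left(-1\right) \left(-14\right)} = \frac{1}{28}$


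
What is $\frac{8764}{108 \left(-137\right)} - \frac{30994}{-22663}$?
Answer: $\frac{64992173}{83830437} \approx 0.77528$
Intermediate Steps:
$\frac{8764}{108 \left(-137\right)} - \frac{30994}{-22663} = \frac{8764}{-14796} - - \frac{30994}{22663} = 8764 \left(- \frac{1}{14796}\right) + \frac{30994}{22663} = - \frac{2191}{3699} + \frac{30994}{22663} = \frac{64992173}{83830437}$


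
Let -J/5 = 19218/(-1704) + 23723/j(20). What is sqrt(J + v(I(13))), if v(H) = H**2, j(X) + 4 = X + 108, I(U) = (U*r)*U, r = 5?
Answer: 5*sqrt(138186503309)/2201 ≈ 844.47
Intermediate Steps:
I(U) = 5*U**2 (I(U) = (U*5)*U = (5*U)*U = 5*U**2)
j(X) = 104 + X (j(X) = -4 + (X + 108) = -4 + (108 + X) = 104 + X)
J = -1981300/2201 (J = -5*(19218/(-1704) + 23723/(104 + 20)) = -5*(19218*(-1/1704) + 23723/124) = -5*(-3203/284 + 23723*(1/124)) = -5*(-3203/284 + 23723/124) = -5*396260/2201 = -1981300/2201 ≈ -900.18)
sqrt(J + v(I(13))) = sqrt(-1981300/2201 + (5*13**2)**2) = sqrt(-1981300/2201 + (5*169)**2) = sqrt(-1981300/2201 + 845**2) = sqrt(-1981300/2201 + 714025) = sqrt(1569587725/2201) = 5*sqrt(138186503309)/2201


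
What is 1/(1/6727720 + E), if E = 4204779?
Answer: 6727720/28288575773881 ≈ 2.3782e-7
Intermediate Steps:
1/(1/6727720 + E) = 1/(1/6727720 + 4204779) = 1/(28288575773881/6727720) = 6727720/28288575773881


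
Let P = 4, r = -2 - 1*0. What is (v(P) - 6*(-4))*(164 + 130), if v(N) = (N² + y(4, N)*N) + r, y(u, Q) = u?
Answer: 15876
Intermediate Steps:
r = -2 (r = -2 + 0 = -2)
v(N) = -2 + N² + 4*N (v(N) = (N² + 4*N) - 2 = -2 + N² + 4*N)
(v(P) - 6*(-4))*(164 + 130) = ((-2 + 4² + 4*4) - 6*(-4))*(164 + 130) = ((-2 + 16 + 16) + 24)*294 = (30 + 24)*294 = 54*294 = 15876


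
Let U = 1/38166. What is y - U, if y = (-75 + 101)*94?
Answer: 93277703/38166 ≈ 2444.0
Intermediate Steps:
y = 2444 (y = 26*94 = 2444)
U = 1/38166 ≈ 2.6201e-5
y - U = 2444 - 1*1/38166 = 2444 - 1/38166 = 93277703/38166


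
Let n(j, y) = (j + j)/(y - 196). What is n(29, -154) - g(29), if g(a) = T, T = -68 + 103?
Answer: -6154/175 ≈ -35.166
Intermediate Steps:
T = 35
g(a) = 35
n(j, y) = 2*j/(-196 + y) (n(j, y) = (2*j)/(-196 + y) = 2*j/(-196 + y))
n(29, -154) - g(29) = 2*29/(-196 - 154) - 1*35 = 2*29/(-350) - 35 = 2*29*(-1/350) - 35 = -29/175 - 35 = -6154/175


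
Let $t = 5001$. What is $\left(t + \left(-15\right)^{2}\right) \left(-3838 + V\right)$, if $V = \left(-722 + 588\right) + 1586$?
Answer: $-12469236$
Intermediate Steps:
$V = 1452$ ($V = -134 + 1586 = 1452$)
$\left(t + \left(-15\right)^{2}\right) \left(-3838 + V\right) = \left(5001 + \left(-15\right)^{2}\right) \left(-3838 + 1452\right) = \left(5001 + 225\right) \left(-2386\right) = 5226 \left(-2386\right) = -12469236$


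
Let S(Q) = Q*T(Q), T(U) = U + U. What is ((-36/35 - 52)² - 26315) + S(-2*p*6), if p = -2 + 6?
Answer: -23146339/1225 ≈ -18895.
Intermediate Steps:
T(U) = 2*U
p = 4
S(Q) = 2*Q² (S(Q) = Q*(2*Q) = 2*Q²)
((-36/35 - 52)² - 26315) + S(-2*p*6) = ((-36/35 - 52)² - 26315) + 2*(-2*4*6)² = ((-36*1/35 - 52)² - 26315) + 2*(-8*6)² = ((-36/35 - 52)² - 26315) + 2*(-48)² = ((-1856/35)² - 26315) + 2*2304 = (3444736/1225 - 26315) + 4608 = -28791139/1225 + 4608 = -23146339/1225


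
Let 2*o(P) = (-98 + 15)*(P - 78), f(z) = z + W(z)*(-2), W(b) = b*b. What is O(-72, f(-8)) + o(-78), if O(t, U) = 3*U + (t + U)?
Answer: 5858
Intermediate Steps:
W(b) = b²
f(z) = z - 2*z² (f(z) = z + z²*(-2) = z - 2*z²)
O(t, U) = t + 4*U (O(t, U) = 3*U + (U + t) = t + 4*U)
o(P) = 3237 - 83*P/2 (o(P) = ((-98 + 15)*(P - 78))/2 = (-83*(-78 + P))/2 = (6474 - 83*P)/2 = 3237 - 83*P/2)
O(-72, f(-8)) + o(-78) = (-72 + 4*(-8*(1 - 2*(-8)))) + (3237 - 83/2*(-78)) = (-72 + 4*(-8*(1 + 16))) + (3237 + 3237) = (-72 + 4*(-8*17)) + 6474 = (-72 + 4*(-136)) + 6474 = (-72 - 544) + 6474 = -616 + 6474 = 5858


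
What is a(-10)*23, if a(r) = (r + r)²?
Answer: 9200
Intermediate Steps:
a(r) = 4*r² (a(r) = (2*r)² = 4*r²)
a(-10)*23 = (4*(-10)²)*23 = (4*100)*23 = 400*23 = 9200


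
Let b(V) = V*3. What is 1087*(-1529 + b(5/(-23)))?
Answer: -38242834/23 ≈ -1.6627e+6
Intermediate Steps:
b(V) = 3*V
1087*(-1529 + b(5/(-23))) = 1087*(-1529 + 3*(5/(-23))) = 1087*(-1529 + 3*(5*(-1/23))) = 1087*(-1529 + 3*(-5/23)) = 1087*(-1529 - 15/23) = 1087*(-35182/23) = -38242834/23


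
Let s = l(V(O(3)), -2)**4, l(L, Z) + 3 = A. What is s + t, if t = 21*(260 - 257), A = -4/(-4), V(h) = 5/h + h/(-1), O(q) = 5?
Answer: 79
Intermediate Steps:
V(h) = -h + 5/h (V(h) = 5/h + h*(-1) = 5/h - h = -h + 5/h)
A = 1 (A = -4*(-1/4) = 1)
l(L, Z) = -2 (l(L, Z) = -3 + 1 = -2)
t = 63 (t = 21*3 = 63)
s = 16 (s = (-2)**4 = 16)
s + t = 16 + 63 = 79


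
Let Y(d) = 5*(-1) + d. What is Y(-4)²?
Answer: 81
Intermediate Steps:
Y(d) = -5 + d
Y(-4)² = (-5 - 4)² = (-9)² = 81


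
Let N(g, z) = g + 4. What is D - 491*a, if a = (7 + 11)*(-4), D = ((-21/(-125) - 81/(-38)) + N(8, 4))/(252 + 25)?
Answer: 46514461923/1315750 ≈ 35352.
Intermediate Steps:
N(g, z) = 4 + g
D = 67923/1315750 (D = ((-21/(-125) - 81/(-38)) + (4 + 8))/(252 + 25) = ((-21*(-1/125) - 81*(-1/38)) + 12)/277 = ((21/125 + 81/38) + 12)*(1/277) = (10923/4750 + 12)*(1/277) = (67923/4750)*(1/277) = 67923/1315750 ≈ 0.051623)
a = -72 (a = 18*(-4) = -72)
D - 491*a = 67923/1315750 - 491*(-72) = 67923/1315750 + 35352 = 46514461923/1315750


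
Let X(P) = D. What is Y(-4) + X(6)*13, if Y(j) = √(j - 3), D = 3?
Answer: 39 + I*√7 ≈ 39.0 + 2.6458*I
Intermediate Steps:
X(P) = 3
Y(j) = √(-3 + j)
Y(-4) + X(6)*13 = √(-3 - 4) + 3*13 = √(-7) + 39 = I*√7 + 39 = 39 + I*√7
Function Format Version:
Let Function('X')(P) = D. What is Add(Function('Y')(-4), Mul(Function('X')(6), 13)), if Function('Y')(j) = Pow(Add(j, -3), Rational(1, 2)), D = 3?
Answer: Add(39, Mul(I, Pow(7, Rational(1, 2)))) ≈ Add(39.000, Mul(2.6458, I))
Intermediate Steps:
Function('X')(P) = 3
Function('Y')(j) = Pow(Add(-3, j), Rational(1, 2))
Add(Function('Y')(-4), Mul(Function('X')(6), 13)) = Add(Pow(Add(-3, -4), Rational(1, 2)), Mul(3, 13)) = Add(Pow(-7, Rational(1, 2)), 39) = Add(Mul(I, Pow(7, Rational(1, 2))), 39) = Add(39, Mul(I, Pow(7, Rational(1, 2))))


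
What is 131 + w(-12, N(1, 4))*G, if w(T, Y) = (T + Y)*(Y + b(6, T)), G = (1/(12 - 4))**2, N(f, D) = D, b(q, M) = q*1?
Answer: 519/4 ≈ 129.75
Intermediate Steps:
b(q, M) = q
G = 1/64 (G = (1/8)**2 = 1/64 ≈ 0.015625)
w(T, Y) = (6 + Y)*(T + Y) (w(T, Y) = (T + Y)*(Y + 6) = (T + Y)*(6 + Y) = (6 + Y)*(T + Y))
131 + w(-12, N(1, 4))*G = 131 + (4**2 + 6*(-12) + 6*4 - 12*4)*(1/64) = 131 + (16 - 72 + 24 - 48)*(1/64) = 131 - 80*1/64 = 131 - 5/4 = 519/4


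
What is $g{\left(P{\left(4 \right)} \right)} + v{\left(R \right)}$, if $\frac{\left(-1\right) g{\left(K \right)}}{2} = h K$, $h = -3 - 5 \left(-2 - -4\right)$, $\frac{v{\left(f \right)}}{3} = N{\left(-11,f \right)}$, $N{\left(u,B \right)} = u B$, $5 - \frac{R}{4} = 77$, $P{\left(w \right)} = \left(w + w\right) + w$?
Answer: $9816$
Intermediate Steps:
$P{\left(w \right)} = 3 w$ ($P{\left(w \right)} = 2 w + w = 3 w$)
$R = -288$ ($R = 20 - 308 = -288$)
$N{\left(u,B \right)} = B u$
$v{\left(f \right)} = - 33 f$ ($v{\left(f \right)} = 3 f \left(-11\right) = 3 \left(- 11 f\right) = - 33 f$)
$h = -13$ ($h = -3 - 5 \left(-2 + 4\right) = -3 - 10 = -13$)
$g{\left(K \right)} = 26 K$ ($g{\left(K \right)} = - 2 \left(- 13 K\right) = 26 K$)
$g{\left(P{\left(4 \right)} \right)} + v{\left(R \right)} = 26 \cdot 3 \cdot 4 - -9504 = 26 \cdot 12 + 9504 = 312 + 9504 = 9816$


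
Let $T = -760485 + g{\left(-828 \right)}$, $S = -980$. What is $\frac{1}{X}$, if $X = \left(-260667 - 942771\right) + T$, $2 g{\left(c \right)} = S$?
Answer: $- \frac{1}{1964413} \approx -5.0906 \cdot 10^{-7}$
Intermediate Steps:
$g{\left(c \right)} = -490$ ($g{\left(c \right)} = \frac{1}{2} \left(-980\right) = -490$)
$T = -760975$ ($T = -760485 - 490 = -760975$)
$X = -1964413$ ($X = \left(-260667 - 942771\right) - 760975 = -1203438 - 760975 = -1964413$)
$\frac{1}{X} = \frac{1}{-1964413} = - \frac{1}{1964413}$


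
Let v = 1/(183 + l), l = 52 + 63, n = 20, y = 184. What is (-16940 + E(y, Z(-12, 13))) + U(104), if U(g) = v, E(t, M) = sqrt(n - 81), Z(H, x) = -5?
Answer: -5048119/298 + I*sqrt(61) ≈ -16940.0 + 7.8102*I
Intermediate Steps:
l = 115
v = 1/298 (v = 1/(183 + 115) = 1/298 ≈ 0.0033557)
E(t, M) = I*sqrt(61) (E(t, M) = sqrt(20 - 81) = sqrt(-61) = I*sqrt(61))
U(g) = 1/298
(-16940 + E(y, Z(-12, 13))) + U(104) = (-16940 + I*sqrt(61)) + 1/298 = -5048119/298 + I*sqrt(61)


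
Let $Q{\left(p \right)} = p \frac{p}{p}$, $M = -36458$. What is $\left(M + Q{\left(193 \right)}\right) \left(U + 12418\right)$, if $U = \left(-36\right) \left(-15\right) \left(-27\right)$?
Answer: $78404930$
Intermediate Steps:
$Q{\left(p \right)} = p$ ($Q{\left(p \right)} = p 1 = p$)
$U = -14580$ ($U = 540 \left(-27\right) = -14580$)
$\left(M + Q{\left(193 \right)}\right) \left(U + 12418\right) = \left(-36458 + 193\right) \left(-14580 + 12418\right) = \left(-36265\right) \left(-2162\right) = 78404930$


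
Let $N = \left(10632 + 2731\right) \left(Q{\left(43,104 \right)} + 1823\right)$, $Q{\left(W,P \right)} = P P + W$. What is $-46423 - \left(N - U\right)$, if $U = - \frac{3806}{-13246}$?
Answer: $- \frac{1122704393244}{6623} \approx -1.6952 \cdot 10^{8}$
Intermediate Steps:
$Q{\left(W,P \right)} = W + P^{2}$ ($Q{\left(W,P \right)} = P^{2} + W = W + P^{2}$)
$U = \frac{1903}{6623}$ ($U = \left(-3806\right) \left(- \frac{1}{13246}\right) = \frac{1903}{6623} \approx 0.28733$)
$N = 169469566$ ($N = \left(10632 + 2731\right) \left(\left(43 + 104^{2}\right) + 1823\right) = 13363 \left(\left(43 + 10816\right) + 1823\right) = 13363 \left(10859 + 1823\right) = 13363 \cdot 12682 = 169469566$)
$-46423 - \left(N - U\right) = -46423 - \left(169469566 - \frac{1903}{6623}\right) = -46423 - \frac{1122396933715}{6623} = - \frac{1122704393244}{6623}$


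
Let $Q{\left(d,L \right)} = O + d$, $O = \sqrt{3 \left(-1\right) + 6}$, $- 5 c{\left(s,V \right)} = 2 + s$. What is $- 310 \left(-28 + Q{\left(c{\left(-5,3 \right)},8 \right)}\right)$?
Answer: $8494 - 310 \sqrt{3} \approx 7957.1$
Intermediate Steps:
$c{\left(s,V \right)} = - \frac{2}{5} - \frac{s}{5}$ ($c{\left(s,V \right)} = - \frac{2 + s}{5} = - \frac{2}{5} - \frac{s}{5}$)
$O = \sqrt{3}$ ($O = \sqrt{-3 + 6} = \sqrt{3} \approx 1.732$)
$Q{\left(d,L \right)} = d + \sqrt{3}$ ($Q{\left(d,L \right)} = \sqrt{3} + d = d + \sqrt{3}$)
$- 310 \left(-28 + Q{\left(c{\left(-5,3 \right)},8 \right)}\right) = - 310 \left(-28 + \left(\left(- \frac{2}{5} - -1\right) + \sqrt{3}\right)\right) = - 310 \left(-28 + \left(\left(- \frac{2}{5} + 1\right) + \sqrt{3}\right)\right) = - 310 \left(-28 + \left(\frac{3}{5} + \sqrt{3}\right)\right) = - 310 \left(- \frac{137}{5} + \sqrt{3}\right) = 8494 - 310 \sqrt{3}$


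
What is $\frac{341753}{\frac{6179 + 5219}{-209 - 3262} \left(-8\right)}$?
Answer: $\frac{1186224663}{91184} \approx 13009.0$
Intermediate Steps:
$\frac{341753}{\frac{6179 + 5219}{-209 - 3262} \left(-8\right)} = \frac{341753}{\frac{11398}{-3471} \left(-8\right)} = \frac{341753}{11398 \left(- \frac{1}{3471}\right) \left(-8\right)} = \frac{341753}{\left(- \frac{11398}{3471}\right) \left(-8\right)} = \frac{341753}{\frac{91184}{3471}} = 341753 \cdot \frac{3471}{91184} = \frac{1186224663}{91184}$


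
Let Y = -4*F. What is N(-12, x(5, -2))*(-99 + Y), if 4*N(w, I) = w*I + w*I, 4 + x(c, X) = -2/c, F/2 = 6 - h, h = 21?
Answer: 2772/5 ≈ 554.40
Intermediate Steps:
F = -30 (F = 2*(6 - 1*21) = 2*(6 - 21) = 2*(-15) = -30)
x(c, X) = -4 - 2/c
N(w, I) = I*w/2 (N(w, I) = (w*I + w*I)/4 = (I*w + I*w)/4 = (2*I*w)/4 = I*w/2)
Y = 120 (Y = -4*(-30) = 120)
N(-12, x(5, -2))*(-99 + Y) = ((½)*(-4 - 2/5)*(-12))*(-99 + 120) = ((½)*(-4 - 2*⅕)*(-12))*21 = ((½)*(-4 - ⅖)*(-12))*21 = ((½)*(-22/5)*(-12))*21 = (132/5)*21 = 2772/5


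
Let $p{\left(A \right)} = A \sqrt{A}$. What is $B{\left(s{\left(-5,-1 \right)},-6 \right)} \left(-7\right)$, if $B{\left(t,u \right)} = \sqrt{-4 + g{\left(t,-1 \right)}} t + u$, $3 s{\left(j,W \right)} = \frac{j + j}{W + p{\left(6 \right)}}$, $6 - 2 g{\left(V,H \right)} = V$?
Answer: $42 - \frac{70 i \sqrt{1 + \frac{5}{3 \left(1 - 6 \sqrt{6}\right)}}}{3 \left(1 - 6 \sqrt{6}\right)} \approx 42.0 + 1.5965 i$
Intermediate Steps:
$p{\left(A \right)} = A^{\frac{3}{2}}$
$g{\left(V,H \right)} = 3 - \frac{V}{2}$
$s{\left(j,W \right)} = \frac{2 j}{3 \left(W + 6 \sqrt{6}\right)}$ ($s{\left(j,W \right)} = \frac{\left(j + j\right) \frac{1}{W + 6^{\frac{3}{2}}}}{3} = \frac{2 j \frac{1}{W + 6 \sqrt{6}}}{3} = \frac{2 j}{3 \left(W + 6 \sqrt{6}\right)}$)
$B{\left(t,u \right)} = u + t \sqrt{-1 - \frac{t}{2}}$ ($B{\left(t,u \right)} = \sqrt{-4 - \left(-3 + \frac{t}{2}\right)} t + u = \sqrt{-1 - \frac{t}{2}} t + u = t \sqrt{-1 - \frac{t}{2}} + u = u + t \sqrt{-1 - \frac{t}{2}}$)
$B{\left(s{\left(-5,-1 \right)},-6 \right)} \left(-7\right) = \left(-6 + \frac{\frac{2}{3} \left(-5\right) \frac{1}{-1 + 6 \sqrt{6}} \sqrt{-4 - 2 \cdot \frac{2}{3} \left(-5\right) \frac{1}{-1 + 6 \sqrt{6}}}}{2}\right) \left(-7\right) = \left(-6 + \frac{- \frac{10}{3 \left(-1 + 6 \sqrt{6}\right)} \sqrt{-4 - 2 \left(- \frac{10}{3 \left(-1 + 6 \sqrt{6}\right)}\right)}}{2}\right) \left(-7\right) = \left(-6 + \frac{- \frac{10}{3 \left(-1 + 6 \sqrt{6}\right)} \sqrt{-4 + \frac{20}{3 \left(-1 + 6 \sqrt{6}\right)}}}{2}\right) \left(-7\right) = \left(-6 - \frac{5 \sqrt{-4 + \frac{20}{3 \left(-1 + 6 \sqrt{6}\right)}}}{3 \left(-1 + 6 \sqrt{6}\right)}\right) \left(-7\right) = 42 + \frac{35 \sqrt{-4 + \frac{20}{3 \left(-1 + 6 \sqrt{6}\right)}}}{3 \left(-1 + 6 \sqrt{6}\right)}$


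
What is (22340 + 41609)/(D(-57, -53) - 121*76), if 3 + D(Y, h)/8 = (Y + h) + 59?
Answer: -63949/9628 ≈ -6.6420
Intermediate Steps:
D(Y, h) = 448 + 8*Y + 8*h (D(Y, h) = -24 + 8*((Y + h) + 59) = -24 + 8*(59 + Y + h) = -24 + (472 + 8*Y + 8*h) = 448 + 8*Y + 8*h)
(22340 + 41609)/(D(-57, -53) - 121*76) = (22340 + 41609)/((448 + 8*(-57) + 8*(-53)) - 121*76) = 63949/((448 - 456 - 424) - 9196) = 63949/(-432 - 9196) = 63949/(-9628) = 63949*(-1/9628) = -63949/9628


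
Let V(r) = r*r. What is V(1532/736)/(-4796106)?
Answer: -146689/162376964736 ≈ -9.0339e-7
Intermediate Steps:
V(r) = r²
V(1532/736)/(-4796106) = (1532/736)²/(-4796106) = (1532*(1/736))²*(-1/4796106) = (383/184)²*(-1/4796106) = (146689/33856)*(-1/4796106) = -146689/162376964736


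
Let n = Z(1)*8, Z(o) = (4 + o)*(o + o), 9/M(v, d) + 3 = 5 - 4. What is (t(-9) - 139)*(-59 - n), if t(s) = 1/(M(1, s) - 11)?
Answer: 599229/31 ≈ 19330.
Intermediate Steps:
M(v, d) = -9/2 (M(v, d) = 9/(-3 + (5 - 4)) = 9/(-3 + 1) = 9/(-2) = 9*(-1/2) = -9/2)
Z(o) = 2*o*(4 + o) (Z(o) = (4 + o)*(2*o) = 2*o*(4 + o))
n = 80 (n = (2*1*(4 + 1))*8 = (2*1*5)*8 = 10*8 = 80)
t(s) = -2/31 (t(s) = 1/(-9/2 - 11) = 1/(-31/2) = -2/31)
(t(-9) - 139)*(-59 - n) = (-2/31 - 139)*(-59 - 1*80) = -4311*(-59 - 80)/31 = -4311/31*(-139) = 599229/31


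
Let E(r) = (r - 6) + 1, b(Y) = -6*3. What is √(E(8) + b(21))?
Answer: I*√15 ≈ 3.873*I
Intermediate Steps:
b(Y) = -18
E(r) = -5 + r (E(r) = (-6 + r) + 1 = -5 + r)
√(E(8) + b(21)) = √((-5 + 8) - 18) = √(3 - 18) = √(-15) = I*√15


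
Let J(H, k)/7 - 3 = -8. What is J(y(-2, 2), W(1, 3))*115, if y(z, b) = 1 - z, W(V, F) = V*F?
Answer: -4025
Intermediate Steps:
W(V, F) = F*V
J(H, k) = -35 (J(H, k) = 21 + 7*(-8) = 21 - 56 = -35)
J(y(-2, 2), W(1, 3))*115 = -35*115 = -4025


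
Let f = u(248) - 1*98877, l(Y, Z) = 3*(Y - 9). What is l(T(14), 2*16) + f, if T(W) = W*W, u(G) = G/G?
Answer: -98315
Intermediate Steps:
u(G) = 1
T(W) = W²
l(Y, Z) = -27 + 3*Y (l(Y, Z) = 3*(-9 + Y) = -27 + 3*Y)
f = -98876 (f = 1 - 1*98877 = 1 - 98877 = -98876)
l(T(14), 2*16) + f = (-27 + 3*14²) - 98876 = (-27 + 3*196) - 98876 = (-27 + 588) - 98876 = 561 - 98876 = -98315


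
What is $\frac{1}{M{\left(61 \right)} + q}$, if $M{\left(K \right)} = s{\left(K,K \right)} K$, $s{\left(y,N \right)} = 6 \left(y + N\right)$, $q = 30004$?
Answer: $\frac{1}{74656} \approx 1.3395 \cdot 10^{-5}$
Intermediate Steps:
$s{\left(y,N \right)} = 6 N + 6 y$ ($s{\left(y,N \right)} = 6 \left(N + y\right) = 6 N + 6 y$)
$M{\left(K \right)} = 12 K^{2}$ ($M{\left(K \right)} = \left(6 K + 6 K\right) K = 12 K K = 12 K^{2}$)
$\frac{1}{M{\left(61 \right)} + q} = \frac{1}{12 \cdot 61^{2} + 30004} = \frac{1}{12 \cdot 3721 + 30004} = \frac{1}{44652 + 30004} = \frac{1}{74656}$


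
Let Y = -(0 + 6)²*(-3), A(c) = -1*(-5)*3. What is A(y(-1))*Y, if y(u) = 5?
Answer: 1620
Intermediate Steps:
A(c) = 15 (A(c) = 5*3 = 15)
Y = 108 (Y = -6²*(-3) = -36*(-3) = -1*(-108) = 108)
A(y(-1))*Y = 15*108 = 1620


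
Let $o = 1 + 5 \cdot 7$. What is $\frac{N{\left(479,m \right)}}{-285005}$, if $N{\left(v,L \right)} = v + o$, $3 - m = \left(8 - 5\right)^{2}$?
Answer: $- \frac{103}{57001} \approx -0.001807$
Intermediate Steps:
$m = -6$ ($m = 3 - \left(8 - 5\right)^{2} = 3 - 3^{2} = 3 - 9 = -6$)
$o = 36$ ($o = 1 + 35 = 36$)
$N{\left(v,L \right)} = 36 + v$ ($N{\left(v,L \right)} = v + 36 = 36 + v$)
$\frac{N{\left(479,m \right)}}{-285005} = \frac{36 + 479}{-285005} = 515 \left(- \frac{1}{285005}\right) = - \frac{103}{57001}$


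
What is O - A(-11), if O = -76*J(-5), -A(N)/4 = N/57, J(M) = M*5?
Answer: 108256/57 ≈ 1899.2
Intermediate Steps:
J(M) = 5*M
A(N) = -4*N/57
O = 1900 (O = -380*(-5) = -76*(-25) = 1900)
O - A(-11) = 1900 - (-4)*(-11)/57 = 1900 - 1*44/57 = 1900 - 44/57 = 108256/57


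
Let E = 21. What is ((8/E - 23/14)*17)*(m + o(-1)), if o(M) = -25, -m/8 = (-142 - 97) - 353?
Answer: -606373/6 ≈ -1.0106e+5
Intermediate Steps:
m = 4736 (m = -8*((-142 - 97) - 353) = -8*(-239 - 353) = -8*(-592) = 4736)
((8/E - 23/14)*17)*(m + o(-1)) = ((8/21 - 23/14)*17)*(4736 - 25) = ((8*(1/21) - 23*1/14)*17)*4711 = ((8/21 - 23/14)*17)*4711 = -53/42*17*4711 = -901/42*4711 = -606373/6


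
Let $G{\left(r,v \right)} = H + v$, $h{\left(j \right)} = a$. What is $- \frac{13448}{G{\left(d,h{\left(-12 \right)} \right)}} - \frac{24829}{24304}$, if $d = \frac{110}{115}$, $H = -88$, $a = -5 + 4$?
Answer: $\frac{46375773}{309008} \approx 150.08$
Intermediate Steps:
$a = -1$
$h{\left(j \right)} = -1$
$d = \frac{22}{23}$ ($d = 110 \cdot \frac{1}{115} = \frac{22}{23} \approx 0.95652$)
$G{\left(r,v \right)} = -88 + v$
$- \frac{13448}{G{\left(d,h{\left(-12 \right)} \right)}} - \frac{24829}{24304} = - \frac{13448}{-88 - 1} - \frac{24829}{24304} = - \frac{13448}{-89} - \frac{3547}{3472} = \left(-13448\right) \left(- \frac{1}{89}\right) - \frac{3547}{3472} = \frac{13448}{89} - \frac{3547}{3472} = \frac{46375773}{309008}$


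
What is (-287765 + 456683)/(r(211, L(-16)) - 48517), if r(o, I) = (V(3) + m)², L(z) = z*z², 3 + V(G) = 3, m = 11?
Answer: -28153/8066 ≈ -3.4903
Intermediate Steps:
V(G) = 0 (V(G) = -3 + 3 = 0)
L(z) = z³
r(o, I) = 121 (r(o, I) = (0 + 11)² = 11² = 121)
(-287765 + 456683)/(r(211, L(-16)) - 48517) = (-287765 + 456683)/(121 - 48517) = 168918/(-48396) = 168918*(-1/48396) = -28153/8066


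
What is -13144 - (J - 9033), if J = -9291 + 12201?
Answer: -7021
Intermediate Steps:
J = 2910
-13144 - (J - 9033) = -13144 - (2910 - 9033) = -13144 - 1*(-6123) = -13144 + 6123 = -7021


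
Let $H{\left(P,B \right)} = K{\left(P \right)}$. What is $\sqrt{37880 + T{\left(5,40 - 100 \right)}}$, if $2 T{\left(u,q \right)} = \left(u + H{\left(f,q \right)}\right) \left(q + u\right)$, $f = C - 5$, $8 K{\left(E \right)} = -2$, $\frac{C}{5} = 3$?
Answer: $\frac{3 \sqrt{67110}}{4} \approx 194.29$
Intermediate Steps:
$C = 15$ ($C = 5 \cdot 3 = 15$)
$K{\left(E \right)} = - \frac{1}{4}$ ($K{\left(E \right)} = \frac{1}{8} \left(-2\right) = - \frac{1}{4}$)
$f = 10$ ($f = 15 - 5 = 10$)
$H{\left(P,B \right)} = - \frac{1}{4}$
$T{\left(u,q \right)} = \frac{\left(- \frac{1}{4} + u\right) \left(q + u\right)}{2}$ ($T{\left(u,q \right)} = \frac{\left(u - \frac{1}{4}\right) \left(q + u\right)}{2} = \frac{\left(- \frac{1}{4} + u\right) \left(q + u\right)}{2}$)
$\sqrt{37880 + T{\left(5,40 - 100 \right)}} = \sqrt{37880 + \left(\frac{5^{2}}{2} - \frac{40 - 100}{8} - \frac{5}{8} + \frac{1}{2} \left(40 - 100\right) 5\right)} = \sqrt{37880 + \left(\frac{1}{2} \cdot 25 - \frac{40 - 100}{8} - \frac{5}{8} + \frac{1}{2} \left(40 - 100\right) 5\right)} = \sqrt{37880 + \left(\frac{25}{2} - - \frac{15}{2} - \frac{5}{8} + \frac{1}{2} \left(-60\right) 5\right)} = \sqrt{37880 + \left(\frac{25}{2} + \frac{15}{2} - \frac{5}{8} - 150\right)} = \sqrt{37880 - \frac{1045}{8}} = \sqrt{\frac{301995}{8}} = \frac{3 \sqrt{67110}}{4}$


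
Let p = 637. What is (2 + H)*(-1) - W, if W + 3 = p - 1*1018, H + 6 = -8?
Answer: 396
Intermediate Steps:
H = -14 (H = -6 - 8 = -14)
W = -384 (W = -3 + (637 - 1*1018) = -3 + (637 - 1018) = -3 - 381 = -384)
(2 + H)*(-1) - W = (2 - 14)*(-1) - 1*(-384) = -12*(-1) + 384 = 12 + 384 = 396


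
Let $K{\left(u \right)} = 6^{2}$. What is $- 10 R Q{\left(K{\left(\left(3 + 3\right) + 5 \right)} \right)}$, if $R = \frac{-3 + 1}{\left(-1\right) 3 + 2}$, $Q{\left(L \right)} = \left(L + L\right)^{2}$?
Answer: $-103680$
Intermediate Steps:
$K{\left(u \right)} = 36$
$Q{\left(L \right)} = 4 L^{2}$ ($Q{\left(L \right)} = \left(2 L\right)^{2} = 4 L^{2}$)
$R = 2$ ($R = - \frac{2}{-3 + 2} = - \frac{2}{-1} = \left(-2\right) \left(-1\right) = 2$)
$- 10 R Q{\left(K{\left(\left(3 + 3\right) + 5 \right)} \right)} = \left(-10\right) 2 \cdot 4 \cdot 36^{2} = - 20 \cdot 4 \cdot 1296 = \left(-20\right) 5184 = -103680$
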